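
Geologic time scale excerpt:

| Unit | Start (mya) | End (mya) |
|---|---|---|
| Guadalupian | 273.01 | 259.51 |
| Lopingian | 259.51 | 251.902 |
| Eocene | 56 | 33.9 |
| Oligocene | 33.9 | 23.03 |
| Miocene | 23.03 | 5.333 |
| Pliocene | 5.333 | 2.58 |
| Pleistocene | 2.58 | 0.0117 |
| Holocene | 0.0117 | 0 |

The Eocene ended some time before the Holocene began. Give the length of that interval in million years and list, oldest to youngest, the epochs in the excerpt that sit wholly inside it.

The Eocene closes at 33.9 Ma and the Holocene opens at 0.0117 Ma, so the interval is 33.9 − 0.0117 = 33.8883 Myr.
An epoch fits inside if it starts at or after 33.9 Ma and ends at or before 0.0117 Ma; oldest first that gives Oligocene, Miocene, Pliocene, Pleistocene.

33.8883 million years; Oligocene, Miocene, Pliocene, Pleistocene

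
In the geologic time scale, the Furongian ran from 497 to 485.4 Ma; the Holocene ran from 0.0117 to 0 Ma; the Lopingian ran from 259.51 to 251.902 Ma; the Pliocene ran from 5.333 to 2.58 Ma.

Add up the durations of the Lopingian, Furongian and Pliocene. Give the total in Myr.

Each duration: Lopingian = 7.608; Furongian = 11.6; Pliocene = 2.753.
Sum: 7.608 + 11.6 + 2.753 = 21.961 Myr.

21.961 million years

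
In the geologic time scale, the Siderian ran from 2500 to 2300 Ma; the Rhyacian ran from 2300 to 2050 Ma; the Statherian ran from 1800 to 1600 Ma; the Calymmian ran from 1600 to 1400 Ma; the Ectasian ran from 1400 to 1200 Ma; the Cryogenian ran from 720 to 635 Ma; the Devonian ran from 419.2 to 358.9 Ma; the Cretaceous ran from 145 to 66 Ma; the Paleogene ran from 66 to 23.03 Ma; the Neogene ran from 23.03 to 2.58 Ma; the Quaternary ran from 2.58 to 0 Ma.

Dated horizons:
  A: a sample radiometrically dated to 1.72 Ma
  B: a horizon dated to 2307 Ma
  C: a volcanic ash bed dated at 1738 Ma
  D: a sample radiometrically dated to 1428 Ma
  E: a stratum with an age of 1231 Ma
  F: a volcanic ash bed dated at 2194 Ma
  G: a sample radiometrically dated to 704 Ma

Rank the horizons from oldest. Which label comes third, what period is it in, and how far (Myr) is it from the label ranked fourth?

C, in the Statherian; 310 million years to D

Sorted oldest-first by Ma: B (2307), F (2194), C (1738), D (1428), E (1231), G (704), A (1.72).
The third oldest is C at 1738 Ma, which lies in 1800–1600 Ma: the Statherian.
The fourth oldest is D at 1428 Ma; separation = |1738 − 1428| = 310 Myr.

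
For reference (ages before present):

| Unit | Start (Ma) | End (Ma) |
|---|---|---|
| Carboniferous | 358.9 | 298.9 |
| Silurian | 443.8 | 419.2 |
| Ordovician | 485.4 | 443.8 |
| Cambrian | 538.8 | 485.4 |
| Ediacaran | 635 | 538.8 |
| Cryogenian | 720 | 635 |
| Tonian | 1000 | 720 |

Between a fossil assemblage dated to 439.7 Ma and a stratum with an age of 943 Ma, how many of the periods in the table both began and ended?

943 Ma sits inside the Tonian (1000–720) and 439.7 Ma inside the Silurian (443.8–419.2); neither of those is wholly between the two dates.
The listed periods lying completely between them are Cryogenian, Ediacaran, Cambrian, Ordovician — 4 in all.

4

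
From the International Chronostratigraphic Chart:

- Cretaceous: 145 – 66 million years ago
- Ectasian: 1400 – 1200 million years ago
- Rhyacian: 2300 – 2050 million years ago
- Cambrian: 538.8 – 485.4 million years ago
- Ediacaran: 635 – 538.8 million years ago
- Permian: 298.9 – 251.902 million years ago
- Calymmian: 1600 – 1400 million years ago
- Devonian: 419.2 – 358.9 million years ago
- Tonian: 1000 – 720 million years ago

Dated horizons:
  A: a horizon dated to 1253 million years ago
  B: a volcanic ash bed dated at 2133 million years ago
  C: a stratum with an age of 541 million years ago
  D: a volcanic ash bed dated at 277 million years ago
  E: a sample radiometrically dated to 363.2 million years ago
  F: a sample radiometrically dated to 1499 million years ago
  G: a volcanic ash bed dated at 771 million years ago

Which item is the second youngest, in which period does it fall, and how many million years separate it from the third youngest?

E, in the Devonian; 177.8 million years to C

Sorted youngest-first by Ma: D (277), E (363.2), C (541), G (771), A (1253), F (1499), B (2133).
The second youngest is E at 363.2 Ma, which lies in 419.2–358.9 Ma: the Devonian.
The third youngest is C at 541 Ma; separation = |363.2 − 541| = 177.8 Myr.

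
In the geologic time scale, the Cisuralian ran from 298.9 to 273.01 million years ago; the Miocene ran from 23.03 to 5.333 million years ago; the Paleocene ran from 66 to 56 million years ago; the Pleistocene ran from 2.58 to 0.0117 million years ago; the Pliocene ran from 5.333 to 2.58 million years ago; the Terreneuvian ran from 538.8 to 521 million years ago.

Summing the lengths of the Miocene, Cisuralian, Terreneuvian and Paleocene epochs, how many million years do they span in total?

Each duration: Miocene = 17.697; Cisuralian = 25.89; Terreneuvian = 17.8; Paleocene = 10.
Sum: 17.697 + 25.89 + 17.8 + 10 = 71.387 Myr.

71.387 million years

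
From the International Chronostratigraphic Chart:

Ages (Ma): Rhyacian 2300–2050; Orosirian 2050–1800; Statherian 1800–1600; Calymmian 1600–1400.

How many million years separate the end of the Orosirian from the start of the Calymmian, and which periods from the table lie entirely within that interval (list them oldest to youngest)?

200 million years; Statherian

The Orosirian closes at 1800 Ma and the Calymmian opens at 1600 Ma, so the interval is 1800 − 1600 = 200 Myr.
A period fits inside if it starts at or after 1800 Ma and ends at or before 1600 Ma; oldest first that gives Statherian.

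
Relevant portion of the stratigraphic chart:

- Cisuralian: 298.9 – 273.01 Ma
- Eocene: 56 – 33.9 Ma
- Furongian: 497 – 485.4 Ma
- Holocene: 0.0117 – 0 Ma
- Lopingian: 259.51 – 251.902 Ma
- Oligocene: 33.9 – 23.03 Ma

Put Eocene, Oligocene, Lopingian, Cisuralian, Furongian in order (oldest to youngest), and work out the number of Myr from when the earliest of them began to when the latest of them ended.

Start ages (Ma): Furongian 497, Cisuralian 298.9, Lopingian 259.51, Eocene 56, Oligocene 33.9.
Ordered oldest to youngest: Furongian, Cisuralian, Lopingian, Eocene, Oligocene.
Span = 497 − 23.03 = 473.97 Myr.

Furongian, Cisuralian, Lopingian, Eocene, Oligocene; total span 473.97 Myr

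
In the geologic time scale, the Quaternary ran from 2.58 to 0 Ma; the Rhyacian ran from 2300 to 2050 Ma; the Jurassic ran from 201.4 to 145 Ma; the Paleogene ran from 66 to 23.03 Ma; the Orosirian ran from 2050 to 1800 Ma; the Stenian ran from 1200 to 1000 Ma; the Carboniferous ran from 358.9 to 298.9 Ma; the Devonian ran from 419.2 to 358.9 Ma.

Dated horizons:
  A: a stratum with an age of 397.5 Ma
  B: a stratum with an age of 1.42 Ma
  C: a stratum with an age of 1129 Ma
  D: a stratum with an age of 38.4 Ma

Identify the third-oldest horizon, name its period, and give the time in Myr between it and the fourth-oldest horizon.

Sorted oldest-first by Ma: C (1129), A (397.5), D (38.4), B (1.42).
The third oldest is D at 38.4 Ma, which lies in 66–23.03 Ma: the Paleogene.
The fourth oldest is B at 1.42 Ma; separation = |38.4 − 1.42| = 36.98 Myr.

D, in the Paleogene; 36.98 million years to B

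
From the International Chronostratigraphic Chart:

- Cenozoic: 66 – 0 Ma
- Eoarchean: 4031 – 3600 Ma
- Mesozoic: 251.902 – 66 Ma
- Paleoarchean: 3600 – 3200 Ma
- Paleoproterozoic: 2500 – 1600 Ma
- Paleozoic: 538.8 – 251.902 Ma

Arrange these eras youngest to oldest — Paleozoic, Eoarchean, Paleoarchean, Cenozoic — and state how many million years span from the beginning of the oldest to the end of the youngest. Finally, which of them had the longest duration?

Start ages (Ma): Eoarchean 4031, Paleoarchean 3600, Paleozoic 538.8, Cenozoic 66.
Ordered youngest to oldest: Cenozoic, Paleozoic, Paleoarchean, Eoarchean.
Span = 4031 − 0 = 4031 Myr.
Durations: Cenozoic 66, Eoarchean 431, Paleoarchean 400, Paleozoic 286.898 → longest is Eoarchean (431 Myr).

Cenozoic, Paleozoic, Paleoarchean, Eoarchean; total span 4031 Myr; longest is Eoarchean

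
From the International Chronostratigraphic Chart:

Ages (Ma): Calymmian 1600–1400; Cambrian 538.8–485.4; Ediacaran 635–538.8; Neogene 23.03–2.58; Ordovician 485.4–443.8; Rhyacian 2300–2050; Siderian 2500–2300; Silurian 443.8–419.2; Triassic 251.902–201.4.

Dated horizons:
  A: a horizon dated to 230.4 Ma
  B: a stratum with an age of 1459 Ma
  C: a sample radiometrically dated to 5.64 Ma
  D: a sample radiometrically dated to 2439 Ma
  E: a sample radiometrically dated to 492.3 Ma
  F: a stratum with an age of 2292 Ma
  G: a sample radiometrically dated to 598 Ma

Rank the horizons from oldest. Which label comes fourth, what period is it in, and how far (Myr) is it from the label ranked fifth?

G, in the Ediacaran; 105.7 million years to E

Sorted oldest-first by Ma: D (2439), F (2292), B (1459), G (598), E (492.3), A (230.4), C (5.64).
The fourth oldest is G at 598 Ma, which lies in 635–538.8 Ma: the Ediacaran.
The fifth oldest is E at 492.3 Ma; separation = |598 − 492.3| = 105.7 Myr.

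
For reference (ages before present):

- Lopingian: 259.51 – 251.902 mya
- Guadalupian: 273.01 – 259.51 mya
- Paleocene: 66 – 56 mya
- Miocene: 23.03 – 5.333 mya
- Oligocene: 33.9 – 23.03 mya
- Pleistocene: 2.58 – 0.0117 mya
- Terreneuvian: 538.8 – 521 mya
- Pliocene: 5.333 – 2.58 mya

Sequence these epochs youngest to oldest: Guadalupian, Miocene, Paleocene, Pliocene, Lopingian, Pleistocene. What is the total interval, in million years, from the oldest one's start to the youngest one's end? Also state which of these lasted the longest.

Start ages (Ma): Guadalupian 273.01, Lopingian 259.51, Paleocene 66, Miocene 23.03, Pliocene 5.333, Pleistocene 2.58.
Ordered youngest to oldest: Pleistocene, Pliocene, Miocene, Paleocene, Lopingian, Guadalupian.
Span = 273.01 − 0.0117 = 272.9983 Myr.
Durations: Miocene 17.697, Lopingian 7.608, Pliocene 2.753, Paleocene 10, Guadalupian 13.5, Pleistocene 2.5683 → longest is Miocene (17.697 Myr).

Pleistocene → Pliocene → Miocene → Paleocene → Lopingian → Guadalupian; total span 272.9983 Myr; longest is Miocene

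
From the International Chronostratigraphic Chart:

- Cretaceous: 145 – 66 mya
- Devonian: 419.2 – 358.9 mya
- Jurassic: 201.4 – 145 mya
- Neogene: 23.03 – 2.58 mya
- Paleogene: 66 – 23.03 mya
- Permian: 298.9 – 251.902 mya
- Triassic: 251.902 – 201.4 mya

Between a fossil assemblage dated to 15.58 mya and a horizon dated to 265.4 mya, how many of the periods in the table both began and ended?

The older date is 265.4 Ma and the younger is 15.58 Ma.
Periods with start < 265.4 and end > 15.58 Ma: Triassic (251.902–201.4), Jurassic (201.4–145), Cretaceous (145–66), Paleogene (66–23.03).
That is 4 complete periods.

4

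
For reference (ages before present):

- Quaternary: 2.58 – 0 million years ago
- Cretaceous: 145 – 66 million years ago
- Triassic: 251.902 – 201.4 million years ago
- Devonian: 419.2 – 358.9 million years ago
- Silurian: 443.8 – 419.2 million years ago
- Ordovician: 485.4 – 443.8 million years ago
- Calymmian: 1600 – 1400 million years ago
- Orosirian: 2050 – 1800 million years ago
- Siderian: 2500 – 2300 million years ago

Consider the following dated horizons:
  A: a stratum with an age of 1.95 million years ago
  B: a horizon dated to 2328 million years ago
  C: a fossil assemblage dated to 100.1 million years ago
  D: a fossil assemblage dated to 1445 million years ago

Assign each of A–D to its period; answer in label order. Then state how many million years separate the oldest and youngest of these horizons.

A: 1.95 Ma lies in 2.58–0 Ma, so Quaternary.
B: 2328 Ma lies in 2500–2300 Ma, so Siderian.
C: 100.1 Ma lies in 145–66 Ma, so Cretaceous.
D: 1445 Ma lies in 1600–1400 Ma, so Calymmian.
Oldest = 2328 Ma, youngest = 1.95 Ma → span 2326.05 Myr.

A — Quaternary; B — Siderian; C — Cretaceous; D — Calymmian; span 2326.05 million years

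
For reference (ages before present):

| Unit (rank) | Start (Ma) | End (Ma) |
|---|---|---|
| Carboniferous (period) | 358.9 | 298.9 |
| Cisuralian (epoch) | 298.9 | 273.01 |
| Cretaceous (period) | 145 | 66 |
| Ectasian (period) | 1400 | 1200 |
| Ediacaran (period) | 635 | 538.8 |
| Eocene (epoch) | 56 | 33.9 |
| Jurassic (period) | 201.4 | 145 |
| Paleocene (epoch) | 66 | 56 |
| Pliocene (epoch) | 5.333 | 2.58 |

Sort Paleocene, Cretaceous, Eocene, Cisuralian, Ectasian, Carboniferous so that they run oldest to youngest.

The oldest of these is Ectasian (starts 1400 Ma) and the youngest is Eocene (ends 33.9 Ma).
In between, by decreasing start age: Carboniferous (358.9), Cisuralian (298.9), Cretaceous (145), Paleocene (66).

Ectasian → Carboniferous → Cisuralian → Cretaceous → Paleocene → Eocene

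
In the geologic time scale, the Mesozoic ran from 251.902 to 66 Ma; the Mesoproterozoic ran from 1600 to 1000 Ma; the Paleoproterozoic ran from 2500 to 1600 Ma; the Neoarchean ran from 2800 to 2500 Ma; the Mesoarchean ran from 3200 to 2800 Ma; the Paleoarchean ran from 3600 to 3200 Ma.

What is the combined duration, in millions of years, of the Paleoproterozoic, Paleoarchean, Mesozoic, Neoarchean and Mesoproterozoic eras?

2385.902 million years

Duration is start − end for each: (2500 − 1600) + (3600 − 3200) + (251.902 − 66) + (2800 − 2500) + (1600 − 1000).
That is 900 + 400 + 185.902 + 300 + 600, which totals 2385.902 million years.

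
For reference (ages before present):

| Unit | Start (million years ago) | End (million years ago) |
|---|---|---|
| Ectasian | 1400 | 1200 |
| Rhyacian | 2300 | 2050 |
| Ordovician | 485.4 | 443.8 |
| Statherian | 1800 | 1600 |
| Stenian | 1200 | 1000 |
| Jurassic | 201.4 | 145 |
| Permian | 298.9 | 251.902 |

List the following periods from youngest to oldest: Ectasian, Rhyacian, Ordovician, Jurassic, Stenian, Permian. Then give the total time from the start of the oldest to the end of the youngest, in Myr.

Start ages (Ma): Rhyacian 2300, Ectasian 1400, Stenian 1200, Ordovician 485.4, Permian 298.9, Jurassic 201.4.
Ordered youngest to oldest: Jurassic, Permian, Ordovician, Stenian, Ectasian, Rhyacian.
Span = 2300 − 145 = 2155 Myr.

Jurassic → Permian → Ordovician → Stenian → Ectasian → Rhyacian; total span 2155 Myr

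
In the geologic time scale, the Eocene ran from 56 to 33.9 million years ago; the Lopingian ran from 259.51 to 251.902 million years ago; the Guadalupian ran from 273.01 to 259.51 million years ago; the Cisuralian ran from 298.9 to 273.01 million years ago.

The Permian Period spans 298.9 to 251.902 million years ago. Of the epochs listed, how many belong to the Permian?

Epochs inside 298.9–251.902 Ma: Cisuralian, Guadalupian, Lopingian — 3 in total.

3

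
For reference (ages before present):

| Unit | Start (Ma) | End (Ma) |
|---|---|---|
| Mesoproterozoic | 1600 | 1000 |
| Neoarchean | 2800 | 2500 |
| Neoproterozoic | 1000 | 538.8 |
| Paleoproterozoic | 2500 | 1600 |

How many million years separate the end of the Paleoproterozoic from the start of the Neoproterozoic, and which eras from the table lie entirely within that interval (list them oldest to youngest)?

600 million years; Mesoproterozoic

End of Paleoproterozoic = 1600 Ma; start of Neoproterozoic = 1000 Ma.
Gap = 1600 − 1000 = 600 Myr.
Eras wholly inside 1600–1000 Ma: Mesoproterozoic (1600–1000).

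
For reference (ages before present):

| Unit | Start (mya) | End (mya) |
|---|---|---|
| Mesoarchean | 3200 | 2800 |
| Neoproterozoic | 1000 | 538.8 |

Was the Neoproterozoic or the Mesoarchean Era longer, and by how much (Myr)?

Neoproterozoic: 1000 − 538.8 = 461.2 Myr.
Mesoarchean: 3200 − 2800 = 400 Myr.
Difference: 461.2 − 400 = 61.2 Myr, so the Neoproterozoic was longer.

Neoproterozoic, by 61.2 million years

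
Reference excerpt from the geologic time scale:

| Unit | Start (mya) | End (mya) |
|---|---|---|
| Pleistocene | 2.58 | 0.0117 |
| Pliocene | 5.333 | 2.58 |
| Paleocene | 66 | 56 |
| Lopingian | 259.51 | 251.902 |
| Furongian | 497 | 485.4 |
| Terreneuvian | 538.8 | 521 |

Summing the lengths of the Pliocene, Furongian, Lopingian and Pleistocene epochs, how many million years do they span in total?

24.5293 million years

Each duration: Pliocene = 2.753; Furongian = 11.6; Lopingian = 7.608; Pleistocene = 2.5683.
Sum: 2.753 + 11.6 + 7.608 + 2.5683 = 24.5293 Myr.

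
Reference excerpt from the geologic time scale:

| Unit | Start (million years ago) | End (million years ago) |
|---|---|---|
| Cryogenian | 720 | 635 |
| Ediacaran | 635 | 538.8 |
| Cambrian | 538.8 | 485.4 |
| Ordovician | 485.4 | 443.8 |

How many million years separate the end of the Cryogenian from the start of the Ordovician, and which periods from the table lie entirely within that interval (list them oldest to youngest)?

149.6 million years; Ediacaran, Cambrian

The Cryogenian closes at 635 Ma and the Ordovician opens at 485.4 Ma, so the interval is 635 − 485.4 = 149.6 Myr.
A period fits inside if it starts at or after 635 Ma and ends at or before 485.4 Ma; oldest first that gives Ediacaran, Cambrian.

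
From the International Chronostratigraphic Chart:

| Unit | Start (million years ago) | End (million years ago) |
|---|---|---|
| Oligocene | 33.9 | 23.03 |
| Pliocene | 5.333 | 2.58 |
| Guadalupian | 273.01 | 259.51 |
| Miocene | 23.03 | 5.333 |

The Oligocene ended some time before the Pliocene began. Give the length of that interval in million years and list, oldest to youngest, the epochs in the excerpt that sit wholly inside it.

17.697 million years; Miocene

The Oligocene closes at 23.03 Ma and the Pliocene opens at 5.333 Ma, so the interval is 23.03 − 5.333 = 17.697 Myr.
An epoch fits inside if it starts at or after 23.03 Ma and ends at or before 5.333 Ma; oldest first that gives Miocene.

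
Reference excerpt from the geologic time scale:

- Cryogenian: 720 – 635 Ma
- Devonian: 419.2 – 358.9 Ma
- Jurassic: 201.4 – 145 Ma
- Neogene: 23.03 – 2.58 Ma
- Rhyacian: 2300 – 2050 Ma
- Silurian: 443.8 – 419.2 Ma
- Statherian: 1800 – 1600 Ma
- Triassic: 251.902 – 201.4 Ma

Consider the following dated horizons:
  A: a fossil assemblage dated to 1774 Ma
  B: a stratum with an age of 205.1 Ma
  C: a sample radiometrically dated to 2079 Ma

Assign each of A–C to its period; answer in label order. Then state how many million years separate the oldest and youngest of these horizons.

A — Statherian; B — Triassic; C — Rhyacian; span 1873.9 million years

Match each age against the start–end ranges in the excerpt: A = 1774 Ma → Statherian (1800–1600); B = 205.1 Ma → Triassic (251.902–201.4); C = 2079 Ma → Rhyacian (2300–2050).
The largest age is 2079 Ma and the smallest is 205.1 Ma; their difference is 1873.9 Myr.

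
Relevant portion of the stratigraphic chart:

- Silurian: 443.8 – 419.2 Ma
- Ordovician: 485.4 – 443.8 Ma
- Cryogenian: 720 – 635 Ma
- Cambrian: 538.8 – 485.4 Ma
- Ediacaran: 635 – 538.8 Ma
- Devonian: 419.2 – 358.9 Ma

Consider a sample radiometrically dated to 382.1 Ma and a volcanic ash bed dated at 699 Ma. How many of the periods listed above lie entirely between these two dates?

4

699 Ma sits inside the Cryogenian (720–635) and 382.1 Ma inside the Devonian (419.2–358.9); neither of those is wholly between the two dates.
The listed periods lying completely between them are Ediacaran, Cambrian, Ordovician, Silurian — 4 in all.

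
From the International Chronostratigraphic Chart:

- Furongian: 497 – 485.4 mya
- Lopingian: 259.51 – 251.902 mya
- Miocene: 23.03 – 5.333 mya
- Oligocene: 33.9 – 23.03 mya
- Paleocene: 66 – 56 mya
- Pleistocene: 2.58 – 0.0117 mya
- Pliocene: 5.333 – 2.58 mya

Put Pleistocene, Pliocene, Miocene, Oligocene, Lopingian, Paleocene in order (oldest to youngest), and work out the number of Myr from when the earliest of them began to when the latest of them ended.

From the excerpt: Pleistocene 2.58–0.0117; Pliocene 5.333–2.58; Miocene 23.03–5.333; Oligocene 33.9–23.03; Lopingian 259.51–251.902; Paleocene 66–56 (Ma).
Larger Ma is earlier, so the oldest is Lopingian and the youngest is Pleistocene; oldest to youngest: Lopingian, Paleocene, Oligocene, Miocene, Pliocene, Pleistocene.
Oldest start 259.51 minus youngest end 0.0117 gives 259.4983 Myr overall.

Lopingian, Paleocene, Oligocene, Miocene, Pliocene, Pleistocene; total span 259.4983 Myr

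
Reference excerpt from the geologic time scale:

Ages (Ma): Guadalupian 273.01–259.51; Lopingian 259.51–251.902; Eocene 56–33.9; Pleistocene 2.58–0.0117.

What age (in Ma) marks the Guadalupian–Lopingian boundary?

259.51 Ma

The Guadalupian ends and the Lopingian begins at 259.51 Ma.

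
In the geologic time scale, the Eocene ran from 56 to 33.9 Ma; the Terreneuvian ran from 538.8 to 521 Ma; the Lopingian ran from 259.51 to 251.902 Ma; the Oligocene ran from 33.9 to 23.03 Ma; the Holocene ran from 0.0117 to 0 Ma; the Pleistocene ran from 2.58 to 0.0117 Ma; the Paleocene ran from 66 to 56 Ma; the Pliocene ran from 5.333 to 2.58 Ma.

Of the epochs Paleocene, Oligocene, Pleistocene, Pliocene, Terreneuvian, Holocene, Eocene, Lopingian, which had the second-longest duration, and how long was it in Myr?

Start − end for each: Paleocene 66 − 56 = 10; Oligocene 33.9 − 23.03 = 10.87; Pleistocene 2.58 − 0.0117 = 2.5683; Pliocene 5.333 − 2.58 = 2.753; Terreneuvian 538.8 − 521 = 17.8; Holocene 0.0117 − 0 = 0.0117; Eocene 56 − 33.9 = 22.1; Lopingian 259.51 − 251.902 = 7.608.
Ranking these from longest: Eocene > Terreneuvian > Oligocene > Paleocene > Lopingian > Pliocene > Pleistocene > Holocene.
Position 2 in that ranking is Terreneuvian, which lasted 17.8 Myr.

Terreneuvian, 17.8 million years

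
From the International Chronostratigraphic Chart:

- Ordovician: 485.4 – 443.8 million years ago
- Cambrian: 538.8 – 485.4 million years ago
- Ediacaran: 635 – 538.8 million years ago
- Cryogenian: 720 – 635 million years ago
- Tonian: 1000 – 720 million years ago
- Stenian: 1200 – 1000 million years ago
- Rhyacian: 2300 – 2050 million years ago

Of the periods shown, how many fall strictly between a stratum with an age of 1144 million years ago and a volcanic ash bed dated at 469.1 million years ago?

1144 Ma sits inside the Stenian (1200–1000) and 469.1 Ma inside the Ordovician (485.4–443.8); neither of those is wholly between the two dates.
The listed periods lying completely between them are Tonian, Cryogenian, Ediacaran, Cambrian — 4 in all.

4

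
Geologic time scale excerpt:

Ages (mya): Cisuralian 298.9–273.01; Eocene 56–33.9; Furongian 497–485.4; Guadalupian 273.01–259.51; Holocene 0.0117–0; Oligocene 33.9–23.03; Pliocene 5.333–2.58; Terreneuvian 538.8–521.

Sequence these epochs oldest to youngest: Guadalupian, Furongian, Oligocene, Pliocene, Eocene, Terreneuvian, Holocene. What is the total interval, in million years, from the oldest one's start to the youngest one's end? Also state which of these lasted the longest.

Start ages (Ma): Terreneuvian 538.8, Furongian 497, Guadalupian 273.01, Eocene 56, Oligocene 33.9, Pliocene 5.333, Holocene 0.0117.
Ordered oldest to youngest: Terreneuvian, Furongian, Guadalupian, Eocene, Oligocene, Pliocene, Holocene.
Span = 538.8 − 0 = 538.8 Myr.
Durations: Terreneuvian 17.8, Oligocene 10.87, Pliocene 2.753, Furongian 11.6, Holocene 0.0117, Guadalupian 13.5, Eocene 22.1 → longest is Eocene (22.1 Myr).

Terreneuvian → Furongian → Guadalupian → Eocene → Oligocene → Pliocene → Holocene; total span 538.8 Myr; longest is Eocene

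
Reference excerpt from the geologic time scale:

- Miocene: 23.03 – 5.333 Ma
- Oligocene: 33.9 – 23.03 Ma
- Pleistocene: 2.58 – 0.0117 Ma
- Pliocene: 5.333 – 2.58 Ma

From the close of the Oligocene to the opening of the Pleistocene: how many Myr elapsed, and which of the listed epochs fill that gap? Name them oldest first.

20.45 million years; Miocene, Pliocene

The Oligocene closes at 23.03 Ma and the Pleistocene opens at 2.58 Ma, so the interval is 23.03 − 2.58 = 20.45 Myr.
An epoch fits inside if it starts at or after 23.03 Ma and ends at or before 2.58 Ma; oldest first that gives Miocene, Pliocene.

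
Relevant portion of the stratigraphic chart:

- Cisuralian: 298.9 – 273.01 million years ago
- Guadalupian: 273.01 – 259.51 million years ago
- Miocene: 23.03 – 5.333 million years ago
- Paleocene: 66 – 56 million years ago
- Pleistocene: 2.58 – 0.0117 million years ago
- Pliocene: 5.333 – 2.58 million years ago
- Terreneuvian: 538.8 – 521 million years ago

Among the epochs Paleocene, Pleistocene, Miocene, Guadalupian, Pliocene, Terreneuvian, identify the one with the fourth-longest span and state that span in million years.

Durations: Paleocene 10; Pleistocene 2.5683; Miocene 17.697; Guadalupian 13.5; Pliocene 2.753; Terreneuvian 17.8 Myr.
Sorted longest-first: Terreneuvian (17.8), Miocene (17.697), Guadalupian (13.5), Paleocene (10), Pliocene (2.753), Pleistocene (2.5683).
The fourth longest is Paleocene at 10 Myr.

Paleocene, 10 million years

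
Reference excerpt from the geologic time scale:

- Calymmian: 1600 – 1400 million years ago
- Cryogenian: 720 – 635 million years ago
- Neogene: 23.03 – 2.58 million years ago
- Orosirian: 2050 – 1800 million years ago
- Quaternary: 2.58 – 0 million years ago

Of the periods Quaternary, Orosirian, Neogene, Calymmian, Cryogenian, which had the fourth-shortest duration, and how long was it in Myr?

Start − end for each: Quaternary 2.58 − 0 = 2.58; Orosirian 2050 − 1800 = 250; Neogene 23.03 − 2.58 = 20.45; Calymmian 1600 − 1400 = 200; Cryogenian 720 − 635 = 85.
Ranking these from shortest: Quaternary < Neogene < Cryogenian < Calymmian < Orosirian.
Position 4 in that ranking is Calymmian, which lasted 200 Myr.

Calymmian, 200 million years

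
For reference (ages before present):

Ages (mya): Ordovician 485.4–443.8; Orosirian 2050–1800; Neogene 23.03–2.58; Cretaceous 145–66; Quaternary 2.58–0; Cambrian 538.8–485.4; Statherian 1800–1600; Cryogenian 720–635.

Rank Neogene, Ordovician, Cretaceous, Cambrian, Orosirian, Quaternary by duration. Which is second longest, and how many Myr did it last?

Durations: Neogene 20.45; Ordovician 41.6; Cretaceous 79; Cambrian 53.4; Orosirian 250; Quaternary 2.58 Myr.
Sorted longest-first: Orosirian (250), Cretaceous (79), Cambrian (53.4), Ordovician (41.6), Neogene (20.45), Quaternary (2.58).
The second longest is Cretaceous at 79 Myr.

Cretaceous, 79 million years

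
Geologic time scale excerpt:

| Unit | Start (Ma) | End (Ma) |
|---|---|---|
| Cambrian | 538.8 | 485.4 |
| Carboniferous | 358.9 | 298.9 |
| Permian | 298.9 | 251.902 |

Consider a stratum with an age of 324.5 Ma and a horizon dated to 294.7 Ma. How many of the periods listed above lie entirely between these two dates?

Checking each listed span, none has both start < 324.5 Ma and end > 294.7 Ma — every period straddles one of the two dates or lies outside them — so the count is 0.

0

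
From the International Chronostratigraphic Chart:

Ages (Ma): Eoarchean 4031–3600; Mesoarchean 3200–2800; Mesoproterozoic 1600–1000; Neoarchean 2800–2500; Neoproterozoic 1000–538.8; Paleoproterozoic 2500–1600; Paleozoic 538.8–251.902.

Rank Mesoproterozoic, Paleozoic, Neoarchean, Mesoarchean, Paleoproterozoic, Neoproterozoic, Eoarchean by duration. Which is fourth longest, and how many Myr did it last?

Eoarchean, 431 million years

Durations: Mesoproterozoic 600; Paleozoic 286.898; Neoarchean 300; Mesoarchean 400; Paleoproterozoic 900; Neoproterozoic 461.2; Eoarchean 431 Myr.
Sorted longest-first: Paleoproterozoic (900), Mesoproterozoic (600), Neoproterozoic (461.2), Eoarchean (431), Mesoarchean (400), Neoarchean (300), Paleozoic (286.898).
The fourth longest is Eoarchean at 431 Myr.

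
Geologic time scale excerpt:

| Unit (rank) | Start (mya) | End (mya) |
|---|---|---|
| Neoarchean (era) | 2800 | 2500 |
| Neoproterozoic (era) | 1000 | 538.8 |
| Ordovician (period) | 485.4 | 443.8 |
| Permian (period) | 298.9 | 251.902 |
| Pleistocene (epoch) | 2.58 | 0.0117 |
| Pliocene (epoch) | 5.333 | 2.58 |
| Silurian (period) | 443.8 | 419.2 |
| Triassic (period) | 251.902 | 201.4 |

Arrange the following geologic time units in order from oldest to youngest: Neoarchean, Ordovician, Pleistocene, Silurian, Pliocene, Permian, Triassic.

The oldest of these is Neoarchean (starts 2800 Ma) and the youngest is Pleistocene (ends 0.0117 Ma).
In between, by decreasing start age: Ordovician (485.4), Silurian (443.8), Permian (298.9), Triassic (251.902), Pliocene (5.333).

Neoarchean, Ordovician, Silurian, Permian, Triassic, Pliocene, Pleistocene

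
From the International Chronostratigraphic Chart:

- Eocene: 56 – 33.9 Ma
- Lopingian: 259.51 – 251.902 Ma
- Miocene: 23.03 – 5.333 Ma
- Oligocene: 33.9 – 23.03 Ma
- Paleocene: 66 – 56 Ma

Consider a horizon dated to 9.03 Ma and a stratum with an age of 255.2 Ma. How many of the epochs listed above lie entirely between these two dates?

3

The older date is 255.2 Ma and the younger is 9.03 Ma.
Epochs with start < 255.2 and end > 9.03 Ma: Paleocene (66–56), Eocene (56–33.9), Oligocene (33.9–23.03).
That is 3 complete epochs.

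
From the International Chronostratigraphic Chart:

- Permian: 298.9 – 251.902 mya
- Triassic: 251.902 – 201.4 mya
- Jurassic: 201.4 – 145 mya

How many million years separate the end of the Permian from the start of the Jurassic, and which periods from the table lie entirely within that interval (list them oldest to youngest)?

50.502 million years; Triassic

The Permian closes at 251.902 Ma and the Jurassic opens at 201.4 Ma, so the interval is 251.902 − 201.4 = 50.502 Myr.
A period fits inside if it starts at or after 251.902 Ma and ends at or before 201.4 Ma; oldest first that gives Triassic.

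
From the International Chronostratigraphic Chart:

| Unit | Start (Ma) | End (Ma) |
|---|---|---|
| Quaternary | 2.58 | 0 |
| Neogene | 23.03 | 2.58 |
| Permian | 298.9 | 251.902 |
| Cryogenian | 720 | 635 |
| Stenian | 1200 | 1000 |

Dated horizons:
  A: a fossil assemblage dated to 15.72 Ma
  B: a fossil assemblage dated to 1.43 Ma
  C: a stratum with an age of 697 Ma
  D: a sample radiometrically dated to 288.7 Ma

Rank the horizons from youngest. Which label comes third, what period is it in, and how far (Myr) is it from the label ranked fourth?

D, in the Permian; 408.3 million years to C

Smaller Ma means younger, so youngest first: B 1.43 < A 15.72 < D 288.7 < C 697.
Counting 3 along gives D (288.7 Ma); the excerpt puts that inside the Permian, 298.9–251.902 Ma.
Next in line is C (697 Ma), and 697 − 288.7 = 408.3 Myr.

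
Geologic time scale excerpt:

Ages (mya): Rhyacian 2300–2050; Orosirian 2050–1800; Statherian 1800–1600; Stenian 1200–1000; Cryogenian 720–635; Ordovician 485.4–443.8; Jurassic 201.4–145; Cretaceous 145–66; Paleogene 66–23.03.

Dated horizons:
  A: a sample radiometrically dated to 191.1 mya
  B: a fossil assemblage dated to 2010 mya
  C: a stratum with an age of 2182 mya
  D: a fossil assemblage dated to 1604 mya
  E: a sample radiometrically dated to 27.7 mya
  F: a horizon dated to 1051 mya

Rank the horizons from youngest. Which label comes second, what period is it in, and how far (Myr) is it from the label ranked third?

Smaller Ma means younger, so youngest first: E 27.7 < A 191.1 < F 1051 < D 1604 < B 2010 < C 2182.
Counting 2 along gives A (191.1 Ma); the excerpt puts that inside the Jurassic, 201.4–145 Ma.
Next in line is F (1051 Ma), and 1051 − 191.1 = 859.9 Myr.

A, in the Jurassic; 859.9 million years to F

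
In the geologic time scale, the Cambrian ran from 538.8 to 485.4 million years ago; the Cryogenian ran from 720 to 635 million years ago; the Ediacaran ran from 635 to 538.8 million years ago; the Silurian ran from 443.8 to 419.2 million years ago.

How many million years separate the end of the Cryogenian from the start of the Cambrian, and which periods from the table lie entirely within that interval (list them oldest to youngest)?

96.2 million years; Ediacaran

The Cryogenian closes at 635 Ma and the Cambrian opens at 538.8 Ma, so the interval is 635 − 538.8 = 96.2 Myr.
A period fits inside if it starts at or after 635 Ma and ends at or before 538.8 Ma; oldest first that gives Ediacaran.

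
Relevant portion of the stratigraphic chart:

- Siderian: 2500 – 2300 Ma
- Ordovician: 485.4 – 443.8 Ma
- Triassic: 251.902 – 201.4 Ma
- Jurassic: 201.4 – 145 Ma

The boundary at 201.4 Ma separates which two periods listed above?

Triassic and Jurassic

The Triassic ends at 201.4 Ma and the Jurassic begins at 201.4 Ma, so they share that boundary.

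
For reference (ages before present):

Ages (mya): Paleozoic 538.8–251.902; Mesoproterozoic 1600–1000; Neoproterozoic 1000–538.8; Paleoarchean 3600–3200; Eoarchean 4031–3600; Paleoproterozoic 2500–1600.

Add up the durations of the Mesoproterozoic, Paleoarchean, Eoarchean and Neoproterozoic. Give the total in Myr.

1892.2 million years

Each duration: Mesoproterozoic = 600; Paleoarchean = 400; Eoarchean = 431; Neoproterozoic = 461.2.
Sum: 600 + 400 + 431 + 461.2 = 1892.2 Myr.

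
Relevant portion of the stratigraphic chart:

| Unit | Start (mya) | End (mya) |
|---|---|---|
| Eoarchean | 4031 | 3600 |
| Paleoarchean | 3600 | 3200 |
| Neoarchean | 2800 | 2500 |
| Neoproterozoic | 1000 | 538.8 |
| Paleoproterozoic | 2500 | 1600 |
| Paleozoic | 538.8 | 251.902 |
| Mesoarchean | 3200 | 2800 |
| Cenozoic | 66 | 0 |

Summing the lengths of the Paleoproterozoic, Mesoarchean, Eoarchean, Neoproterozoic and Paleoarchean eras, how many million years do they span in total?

Duration is start − end for each: (2500 − 1600) + (3200 − 2800) + (4031 − 3600) + (1000 − 538.8) + (3600 − 3200).
That is 900 + 400 + 431 + 461.2 + 400, which totals 2592.2 million years.

2592.2 million years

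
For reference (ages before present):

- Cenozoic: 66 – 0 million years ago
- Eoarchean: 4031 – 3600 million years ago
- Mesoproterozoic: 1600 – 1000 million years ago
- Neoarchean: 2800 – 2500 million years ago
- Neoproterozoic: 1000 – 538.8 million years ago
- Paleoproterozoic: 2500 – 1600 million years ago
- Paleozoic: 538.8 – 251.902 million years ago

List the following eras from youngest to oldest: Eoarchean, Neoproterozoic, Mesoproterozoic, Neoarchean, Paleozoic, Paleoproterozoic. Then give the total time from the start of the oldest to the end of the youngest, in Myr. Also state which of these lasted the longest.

Start ages (Ma): Eoarchean 4031, Neoarchean 2800, Paleoproterozoic 2500, Mesoproterozoic 1600, Neoproterozoic 1000, Paleozoic 538.8.
Ordered youngest to oldest: Paleozoic, Neoproterozoic, Mesoproterozoic, Paleoproterozoic, Neoarchean, Eoarchean.
Span = 4031 − 251.902 = 3779.098 Myr.
Durations: Paleoproterozoic 900, Mesoproterozoic 600, Eoarchean 431, Neoarchean 300, Paleozoic 286.898, Neoproterozoic 461.2 → longest is Paleoproterozoic (900 Myr).

Paleozoic, Neoproterozoic, Mesoproterozoic, Paleoproterozoic, Neoarchean, Eoarchean; total span 3779.098 Myr; longest is Paleoproterozoic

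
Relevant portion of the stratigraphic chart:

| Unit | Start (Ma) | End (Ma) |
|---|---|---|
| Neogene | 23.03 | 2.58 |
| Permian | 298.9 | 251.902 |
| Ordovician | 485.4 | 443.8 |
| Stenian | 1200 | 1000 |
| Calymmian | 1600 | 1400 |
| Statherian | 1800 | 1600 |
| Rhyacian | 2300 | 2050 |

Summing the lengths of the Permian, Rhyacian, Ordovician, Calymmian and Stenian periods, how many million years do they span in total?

Each duration: Permian = 46.998; Rhyacian = 250; Ordovician = 41.6; Calymmian = 200; Stenian = 200.
Sum: 46.998 + 250 + 41.6 + 200 + 200 = 738.598 Myr.

738.598 million years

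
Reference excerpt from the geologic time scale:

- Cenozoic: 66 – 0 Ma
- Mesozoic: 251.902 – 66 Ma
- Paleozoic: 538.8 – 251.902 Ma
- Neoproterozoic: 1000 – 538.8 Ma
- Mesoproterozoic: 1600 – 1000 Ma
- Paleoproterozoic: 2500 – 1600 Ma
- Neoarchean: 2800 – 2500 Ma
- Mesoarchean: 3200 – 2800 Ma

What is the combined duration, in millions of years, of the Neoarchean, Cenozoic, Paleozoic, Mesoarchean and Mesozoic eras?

Duration is start − end for each: (2800 − 2500) + (66 − 0) + (538.8 − 251.902) + (3200 − 2800) + (251.902 − 66).
That is 300 + 66 + 286.898 + 400 + 185.902, which totals 1238.8 million years.

1238.8 million years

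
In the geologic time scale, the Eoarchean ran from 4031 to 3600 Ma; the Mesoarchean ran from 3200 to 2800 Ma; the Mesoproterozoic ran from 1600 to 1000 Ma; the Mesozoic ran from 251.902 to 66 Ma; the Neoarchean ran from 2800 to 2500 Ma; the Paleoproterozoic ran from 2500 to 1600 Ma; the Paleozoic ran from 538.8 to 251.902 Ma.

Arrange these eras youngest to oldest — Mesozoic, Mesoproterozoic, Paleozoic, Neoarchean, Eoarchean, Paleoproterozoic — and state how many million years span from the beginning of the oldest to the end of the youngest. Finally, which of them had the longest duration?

Start ages (Ma): Eoarchean 4031, Neoarchean 2800, Paleoproterozoic 2500, Mesoproterozoic 1600, Paleozoic 538.8, Mesozoic 251.902.
Ordered youngest to oldest: Mesozoic, Paleozoic, Mesoproterozoic, Paleoproterozoic, Neoarchean, Eoarchean.
Span = 4031 − 66 = 3965 Myr.
Durations: Mesozoic 185.902, Paleoproterozoic 900, Eoarchean 431, Paleozoic 286.898, Mesoproterozoic 600, Neoarchean 300 → longest is Paleoproterozoic (900 Myr).

Mesozoic, Paleozoic, Mesoproterozoic, Paleoproterozoic, Neoarchean, Eoarchean; total span 3965 Myr; longest is Paleoproterozoic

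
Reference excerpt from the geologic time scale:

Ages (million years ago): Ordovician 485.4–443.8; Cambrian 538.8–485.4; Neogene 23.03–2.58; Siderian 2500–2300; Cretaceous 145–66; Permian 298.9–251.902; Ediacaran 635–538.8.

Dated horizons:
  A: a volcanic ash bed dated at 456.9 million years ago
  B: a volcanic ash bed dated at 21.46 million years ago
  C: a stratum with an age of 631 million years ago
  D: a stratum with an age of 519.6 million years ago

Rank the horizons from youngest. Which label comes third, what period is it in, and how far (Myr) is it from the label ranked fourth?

Sorted youngest-first by Ma: B (21.46), A (456.9), D (519.6), C (631).
The third youngest is D at 519.6 Ma, which lies in 538.8–485.4 Ma: the Cambrian.
The fourth youngest is C at 631 Ma; separation = |519.6 − 631| = 111.4 Myr.

D, in the Cambrian; 111.4 million years to C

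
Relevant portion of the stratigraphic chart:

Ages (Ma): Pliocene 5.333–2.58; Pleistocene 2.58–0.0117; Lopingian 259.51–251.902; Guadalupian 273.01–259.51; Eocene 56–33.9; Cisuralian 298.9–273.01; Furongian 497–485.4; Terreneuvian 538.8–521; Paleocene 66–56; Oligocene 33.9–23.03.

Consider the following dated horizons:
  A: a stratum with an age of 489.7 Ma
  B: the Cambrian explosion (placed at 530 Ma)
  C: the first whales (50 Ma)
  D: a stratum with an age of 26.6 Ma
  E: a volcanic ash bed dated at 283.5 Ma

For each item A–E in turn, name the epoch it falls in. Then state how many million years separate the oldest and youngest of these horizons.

Match each age against the start–end ranges in the excerpt: A = 489.7 Ma → Furongian (497–485.4); B = 530 Ma → Terreneuvian (538.8–521); C = 50 Ma → Eocene (56–33.9); D = 26.6 Ma → Oligocene (33.9–23.03); E = 283.5 Ma → Cisuralian (298.9–273.01).
The largest age is 530 Ma and the smallest is 26.6 Ma; their difference is 503.4 Myr.

A — Furongian; B — Terreneuvian; C — Eocene; D — Oligocene; E — Cisuralian; span 503.4 million years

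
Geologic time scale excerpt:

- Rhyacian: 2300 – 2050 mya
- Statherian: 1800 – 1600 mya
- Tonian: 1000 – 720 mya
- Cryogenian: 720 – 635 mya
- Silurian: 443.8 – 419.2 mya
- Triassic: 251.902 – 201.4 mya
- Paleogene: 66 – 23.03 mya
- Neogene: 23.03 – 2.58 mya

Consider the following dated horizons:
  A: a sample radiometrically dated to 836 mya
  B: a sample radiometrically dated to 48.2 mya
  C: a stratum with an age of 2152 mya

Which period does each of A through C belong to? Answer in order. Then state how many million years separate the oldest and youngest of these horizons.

A — Tonian; B — Paleogene; C — Rhyacian; span 2103.8 million years

A: 836 Ma lies in 1000–720 Ma, so Tonian.
B: 48.2 Ma lies in 66–23.03 Ma, so Paleogene.
C: 2152 Ma lies in 2300–2050 Ma, so Rhyacian.
Oldest = 2152 Ma, youngest = 48.2 Ma → span 2103.8 Myr.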